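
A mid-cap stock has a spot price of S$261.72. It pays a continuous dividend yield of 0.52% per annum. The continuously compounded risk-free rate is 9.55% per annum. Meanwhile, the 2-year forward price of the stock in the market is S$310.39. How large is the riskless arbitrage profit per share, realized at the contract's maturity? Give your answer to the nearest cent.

S$3.13 per share

Fair forward: F* = S·e^(carry·T), with carry = (r − q) = 0.0955 − 0.0052 = 0.0903
F* = 261.72 · e^(0.0903 × 2) = 261.72 · e^0.180600 = 261.72 × 1.197936 = S$313.5238
Market S$310.39 < fair S$313.5238: forward underpriced → reverse cash-and-carry (short spot, go long the forward).
At maturity, profit = |F_mkt − F*| = |310.39 − 313.5238| = S$3.13 per share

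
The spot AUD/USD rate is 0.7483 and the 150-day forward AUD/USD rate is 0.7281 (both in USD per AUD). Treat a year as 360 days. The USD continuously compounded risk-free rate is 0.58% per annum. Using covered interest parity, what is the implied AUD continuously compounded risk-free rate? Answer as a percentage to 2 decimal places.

F = S·e^((r_USD − r_AUD)T) ⇒ r_AUD = r_USD − ln(F/S)/T
ln(0.7281/0.7483) = -0.027366; /(150/360) = -0.065678
r_AUD = 0.0058 + 0.065678 = 0.071478
r_AUD = 7.15%

7.15%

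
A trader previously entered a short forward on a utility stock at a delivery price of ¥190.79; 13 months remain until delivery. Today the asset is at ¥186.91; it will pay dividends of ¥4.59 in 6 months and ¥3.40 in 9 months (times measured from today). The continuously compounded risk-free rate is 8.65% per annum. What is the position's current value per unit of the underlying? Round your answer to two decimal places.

PV(remaining dividends) I = 4.59·e^(−0.0865·6/12) + 3.40·e^(−0.0865·9/12) = 7.5821
Current forward F = (S − I)·e^(rT) = (186.91 − 7.5821)·e^(0.0865·13/12) = 179.3279 × 1.098239 = 196.9449
Value (long) = (F − K)·e^(−rT) = (196.9449 − 190.79) × 0.910548 = 5.6043
Short position value = −(long value) = -¥5.60

-¥5.60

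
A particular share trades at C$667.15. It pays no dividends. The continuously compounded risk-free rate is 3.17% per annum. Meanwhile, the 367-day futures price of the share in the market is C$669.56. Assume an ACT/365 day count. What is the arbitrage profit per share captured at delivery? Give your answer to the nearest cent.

Fair futures: F* = S·e^(carry·T), with carry = r = 0.0317
F* = 667.15 · e^(0.0317 × 367/365) = 667.15 · e^0.031874 = 667.15 × 1.032387 = C$688.7570
Market C$669.56 < fair C$688.7570: forward underpriced → reverse cash-and-carry (short spot, go long the forward).
At maturity, profit = |F_mkt − F*| = |669.56 − 688.7570| = C$19.20 per share

C$19.20 per share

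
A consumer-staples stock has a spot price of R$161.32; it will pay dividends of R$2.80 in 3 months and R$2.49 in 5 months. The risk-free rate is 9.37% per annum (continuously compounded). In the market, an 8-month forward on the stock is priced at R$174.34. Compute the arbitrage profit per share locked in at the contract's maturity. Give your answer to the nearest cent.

R$8.08 per share

PV(dividends) I = 2.80·e^(−0.0937·3/12) + 2.49·e^(−0.0937·5/12) = 5.1298
Fair forward F* = (S − I)·e^(rT) = (161.32 − 5.1298)·e^0.062467 = 156.1902 × 1.064459 = 166.2581
Market R$174.34 > fair 166.2581: forward overpriced → cash-and-carry (borrow at r, buy the stock and collect the dividends, short the forward).
Profit at T = |F_mkt − F*| = |174.34 − 166.2581| = R$8.08 per share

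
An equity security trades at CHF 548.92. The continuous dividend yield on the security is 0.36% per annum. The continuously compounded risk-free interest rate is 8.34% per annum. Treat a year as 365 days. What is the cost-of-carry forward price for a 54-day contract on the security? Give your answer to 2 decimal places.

F = S·e^((r − q)T) = 548.92 · e^((0.0834 − 0.0036) × 54/365)
= 548.92 · e^0.011806 = 548.92 × 1.011876
F = CHF 555.44

CHF 555.44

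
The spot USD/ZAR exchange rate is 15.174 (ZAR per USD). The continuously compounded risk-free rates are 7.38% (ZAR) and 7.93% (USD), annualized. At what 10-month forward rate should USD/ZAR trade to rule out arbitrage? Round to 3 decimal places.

15.105

F = S·e^((r_ZAR − r_USD)T) = 15.174 · e^((0.0738 − 0.0793) × 10/12)
= 15.174 · e^-0.004583 = 15.174 × 0.995427
F = 15.105 ZAR per USD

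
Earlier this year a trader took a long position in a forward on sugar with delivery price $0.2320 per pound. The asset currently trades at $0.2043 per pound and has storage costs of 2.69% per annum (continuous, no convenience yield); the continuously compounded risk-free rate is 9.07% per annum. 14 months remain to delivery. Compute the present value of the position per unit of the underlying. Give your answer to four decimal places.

$0.0021 per pound

Current fair forward for the remaining 14 months: F = S·e^((r + u)·T), (r + u) = 0.0907 + 0.0269 = 0.1176
F = 0.2043 · e^(0.1176 × 14/12) = 0.2043 × 1.147058 = 0.2343
Value of long forward = (F − K)·e^(−rT) = (0.2343 − 0.2320) · e^(−0.0907·14/12)
= 0.0023 × 0.899590 = 0.0021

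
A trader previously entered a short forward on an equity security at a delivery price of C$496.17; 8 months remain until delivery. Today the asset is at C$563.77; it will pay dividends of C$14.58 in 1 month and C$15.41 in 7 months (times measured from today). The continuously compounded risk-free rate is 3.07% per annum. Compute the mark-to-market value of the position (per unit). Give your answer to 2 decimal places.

-C$47.97

PV(remaining dividends) I = 14.58·e^(−0.0307·1/12) + 15.41·e^(−0.0307·7/12) = 29.6792
Current forward F = (S − I)·e^(rT) = (563.77 − 29.6792)·e^(0.0307·8/12) = 534.0908 × 1.020678 = 545.1347
Value (long) = (F − K)·e^(−rT) = (545.1347 − 496.17) × 0.979741 = 47.9727
Short position value = −(long value) = -C$47.97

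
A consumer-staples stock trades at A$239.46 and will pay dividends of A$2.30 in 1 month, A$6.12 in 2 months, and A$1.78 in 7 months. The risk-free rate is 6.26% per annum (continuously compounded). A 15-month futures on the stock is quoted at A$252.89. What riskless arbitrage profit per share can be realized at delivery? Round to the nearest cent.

PV(dividends) I = 2.30·e^(−0.0626·1/12) + 6.12·e^(−0.0626·2/12) + 1.78·e^(−0.0626·7/12) = 10.0607
Fair futures F* = (S − I)·e^(rT) = (239.46 − 10.0607)·e^0.078250 = 229.3993 × 1.081393 = 248.0708
Market A$252.89 > fair 248.0708: forward overpriced → cash-and-carry (borrow at r, buy the stock and collect the dividends, short the forward).
Profit at T = |F_mkt − F*| = |252.89 − 248.0708| = A$4.82 per share

A$4.82 per share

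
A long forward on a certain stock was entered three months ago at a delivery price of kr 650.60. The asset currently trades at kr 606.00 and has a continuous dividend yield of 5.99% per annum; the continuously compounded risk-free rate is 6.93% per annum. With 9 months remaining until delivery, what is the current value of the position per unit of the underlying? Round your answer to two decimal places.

Current fair forward for the remaining 9 months: F = S·e^((r − q)·T), (r − q) = 0.0693 − 0.0599 = 0.0094
F = 606.00 · e^(0.0094 × 9/12) = 606.00 × 1.007075 = 610.2874
Value of long forward = (F − K)·e^(−rT) = (610.2874 − 650.60) · e^(−0.0693·9/12)
= -40.3126 × 0.949353 = -38.27

-kr 38.27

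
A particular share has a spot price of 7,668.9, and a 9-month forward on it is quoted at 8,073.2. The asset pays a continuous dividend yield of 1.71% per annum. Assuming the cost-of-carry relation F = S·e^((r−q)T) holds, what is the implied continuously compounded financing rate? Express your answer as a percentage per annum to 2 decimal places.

From F = S·e^((r−q)T): (r − q) = ln(F/S)/T
ln(8073.2/7668.9) = ln(1.052719) = 0.051376
(r − q) = 0.051376 / (9/12) = 0.068501
r = ln(F/S)/T + q = 0.068501 + 0.0171 = 0.085601
r = 8.56%

8.56%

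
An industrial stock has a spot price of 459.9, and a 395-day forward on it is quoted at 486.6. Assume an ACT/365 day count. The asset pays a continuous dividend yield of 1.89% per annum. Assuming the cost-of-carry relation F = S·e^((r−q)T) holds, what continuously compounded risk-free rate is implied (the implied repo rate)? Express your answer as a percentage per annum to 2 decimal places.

7.10%

From F = S·e^((r−q)T): (r − q) = ln(F/S)/T
ln(486.6/459.9) = ln(1.058056) = 0.056433
(r − q) = 0.056433 / (395/365) = 0.052147
r = ln(F/S)/T + q = 0.052147 + 0.0189 = 0.071047
r = 7.10%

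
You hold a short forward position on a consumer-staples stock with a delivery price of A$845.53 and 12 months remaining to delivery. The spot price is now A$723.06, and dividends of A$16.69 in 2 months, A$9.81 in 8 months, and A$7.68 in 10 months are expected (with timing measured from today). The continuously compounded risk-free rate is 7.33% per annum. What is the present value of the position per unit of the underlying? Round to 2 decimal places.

PV(remaining dividends) I = 16.69·e^(−0.0733·2/12) + 9.81·e^(−0.0733·8/12) + 7.68·e^(−0.0733·10/12) = 33.0544
Current forward F = (S − I)·e^(rT) = (723.06 − 33.0544)·e^(0.0733·12/12) = 690.0056 × 1.076053 = 742.4826
Value (long) = (F − K)·e^(−rT) = (742.4826 − 845.53) × 0.929322 = -95.7642
Short position value = −(long value) = A$95.76

A$95.76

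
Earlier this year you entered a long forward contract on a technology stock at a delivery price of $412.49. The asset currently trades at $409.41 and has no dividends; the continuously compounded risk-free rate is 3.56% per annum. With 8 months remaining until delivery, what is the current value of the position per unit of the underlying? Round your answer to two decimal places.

$6.59

Current fair forward for the remaining 8 months: F = S·e^(r·T), r = 0.0356
F = 409.41 · e^(0.0356 × 8/12) = 409.41 × 1.024017 = 419.2428
Value of long forward = (F − K)·e^(−rT) = (419.2428 − 412.49) · e^(−0.0356·8/12)
= 6.7528 × 0.976546 = 6.59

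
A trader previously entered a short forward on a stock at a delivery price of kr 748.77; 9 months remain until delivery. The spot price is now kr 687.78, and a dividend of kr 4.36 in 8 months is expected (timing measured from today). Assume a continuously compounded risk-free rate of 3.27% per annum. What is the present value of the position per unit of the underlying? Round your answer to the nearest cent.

PV(remaining dividends) I = 4.36·e^(−0.0327·8/12) = 4.2660
Current forward F = (S − I)·e^(rT) = (687.78 − 4.2660)·e^(0.0327·9/12) = 683.5140 × 1.024828 = 700.4843
Value (long) = (F − K)·e^(−rT) = (700.4843 − 748.77) × 0.975773 = -47.1159
Short position value = −(long value) = kr 47.12

kr 47.12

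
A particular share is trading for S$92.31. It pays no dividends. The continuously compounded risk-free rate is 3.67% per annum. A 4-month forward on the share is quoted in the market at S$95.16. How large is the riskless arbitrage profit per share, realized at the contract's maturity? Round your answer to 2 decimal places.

S$1.71 per share

Fair forward: F* = S·e^(carry·T), with carry = r = 0.0367
F* = 92.31 · e^(0.0367 × 4/12) = 92.31 · e^0.012233 = 92.31 × 1.012308 = S$93.4462
Market S$95.16 > fair S$93.4462: forward overpriced → cash-and-carry (buy spot, short the forward).
At maturity, profit = |F_mkt − F*| = |95.16 − 93.4462| = S$1.71 per share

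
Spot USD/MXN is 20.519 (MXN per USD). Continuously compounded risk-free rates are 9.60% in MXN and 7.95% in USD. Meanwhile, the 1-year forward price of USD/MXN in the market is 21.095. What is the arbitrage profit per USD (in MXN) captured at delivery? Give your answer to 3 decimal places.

0.235 per USD (in MXN)

Fair forward: F* = S·e^(carry·T), with carry = (r_MXN − r_USD) = 0.0960 − 0.0795 = 0.0165
F* = 20.519 · e^(0.0165 × 12/12) = 20.519 · e^0.016500 = 20.519 × 1.016637 = 20.8604
Market 21.095 > fair 20.8604: forward overpriced → cash-and-carry (buy spot, short the forward).
At maturity, profit = |F_mkt − F*| = |21.095 − 20.8604| = 0.235 per USD (in MXN)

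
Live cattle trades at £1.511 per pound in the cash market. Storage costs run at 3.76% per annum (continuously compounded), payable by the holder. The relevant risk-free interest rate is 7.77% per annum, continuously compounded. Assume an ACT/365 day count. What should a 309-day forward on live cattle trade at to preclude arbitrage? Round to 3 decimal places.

Net carry = r + u − y = 0.0777 + 0.0376 − 0.0000 = 0.1153
F = S·e^((r+u−y)T) = 1.511 · e^(0.1153 × 309/365) = 1.511 · e^0.097610
= 1.511 × 1.102533 = £1.666 per pound

£1.666 per pound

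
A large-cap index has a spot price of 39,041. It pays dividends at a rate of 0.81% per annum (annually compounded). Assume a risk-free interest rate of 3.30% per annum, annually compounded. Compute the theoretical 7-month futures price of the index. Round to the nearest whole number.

F = S · (1+r)^T / (1+q)^T
= 39041 × 1.019120 / 1.004717 = 39041 × 1.014335
F = 39,601

39,601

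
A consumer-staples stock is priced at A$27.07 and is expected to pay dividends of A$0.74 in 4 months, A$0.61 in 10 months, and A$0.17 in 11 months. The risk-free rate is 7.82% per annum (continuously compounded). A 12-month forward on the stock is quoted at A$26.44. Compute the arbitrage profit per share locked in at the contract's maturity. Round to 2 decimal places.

A$1.26 per share

PV(dividends) I = 0.74·e^(−0.0782·4/12) + 0.61·e^(−0.0782·10/12) + 0.17·e^(−0.0782·11/12) = 1.4507
Fair forward F* = (S − I)·e^(rT) = (27.07 − 1.4507)·e^0.078200 = 25.6193 × 1.081339 = 27.7031
Market A$26.44 < fair 27.7031: forward underpriced → reverse cash-and-carry (short the stock, invest proceeds at r, pay the dividends, go long the forward).
Profit at T = |F_mkt − F*| = |26.44 − 27.7031| = A$1.26 per share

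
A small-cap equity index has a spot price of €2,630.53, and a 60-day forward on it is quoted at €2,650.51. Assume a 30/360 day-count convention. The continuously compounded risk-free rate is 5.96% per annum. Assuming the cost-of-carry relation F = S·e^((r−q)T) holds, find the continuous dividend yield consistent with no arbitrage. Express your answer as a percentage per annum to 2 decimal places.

From F = S·e^((r−q)T): (r − q) = ln(F/S)/T
ln(2650.51/2630.53) = ln(1.007595) = 0.007566
(r − q) = 0.007566 / (60/360) = 0.045396
q = r − ln(F/S)/T = 0.0596 − 0.045396 = 0.014204
q = 1.42%

1.42%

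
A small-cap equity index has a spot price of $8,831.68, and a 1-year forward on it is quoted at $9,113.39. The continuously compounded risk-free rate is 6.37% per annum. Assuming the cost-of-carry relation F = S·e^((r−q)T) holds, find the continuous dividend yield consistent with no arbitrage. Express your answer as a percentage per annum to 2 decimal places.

From F = S·e^((r−q)T): (r − q) = ln(F/S)/T
ln(9113.39/8831.68) = ln(1.031898) = 0.031400
(r − q) = 0.031400 / (1) = 0.031400
q = r − ln(F/S)/T = 0.0637 − 0.031400 = 0.032300
q = 3.23%

3.23%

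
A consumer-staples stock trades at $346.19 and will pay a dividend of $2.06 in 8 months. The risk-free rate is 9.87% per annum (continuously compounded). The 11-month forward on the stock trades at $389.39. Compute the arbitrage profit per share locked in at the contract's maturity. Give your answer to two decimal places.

PV(dividends) I = 2.06·e^(−0.0987·8/12) = 1.9288
Fair forward F* = (S − I)·e^(rT) = (346.19 − 1.9288)·e^0.090475 = 344.2612 × 1.094694 = 376.8607
Market $389.39 > fair 376.8607: forward overpriced → cash-and-carry (borrow at r, buy the stock and collect the dividends, short the forward).
Profit at T = |F_mkt − F*| = |389.39 − 376.8607| = $12.53 per share

$12.53 per share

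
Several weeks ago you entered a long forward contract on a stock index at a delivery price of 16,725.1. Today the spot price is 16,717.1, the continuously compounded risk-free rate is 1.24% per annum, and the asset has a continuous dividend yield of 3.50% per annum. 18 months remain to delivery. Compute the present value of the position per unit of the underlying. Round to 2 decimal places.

-554.80

Current fair forward for the remaining 18 months: F = S·e^((r − q)·T), (r − q) = 0.0124 − 0.0350 = -0.0226
F = 16717.1 · e^(-0.0226 × 18/12) = 16717.1 × 0.96666817 = 16159.8885
Value of long forward = (F − K)·e^(−rT) = (16159.8885 − 16725.1) · e^(−0.0124·18/12)
= -565.2115 × 0.98157191 = -554.80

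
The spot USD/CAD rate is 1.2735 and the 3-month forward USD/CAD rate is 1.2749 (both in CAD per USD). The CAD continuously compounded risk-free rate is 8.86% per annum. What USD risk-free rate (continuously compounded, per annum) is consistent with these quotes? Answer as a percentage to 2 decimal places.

F = S·e^((r_CAD − r_USD)T) ⇒ r_USD = r_CAD − ln(F/S)/T
ln(1.2749/1.2735) = 0.001099; /(3/12) = 0.004396
r_USD = 0.0886 − 0.004396 = 0.084204
r_USD = 8.42%

8.42%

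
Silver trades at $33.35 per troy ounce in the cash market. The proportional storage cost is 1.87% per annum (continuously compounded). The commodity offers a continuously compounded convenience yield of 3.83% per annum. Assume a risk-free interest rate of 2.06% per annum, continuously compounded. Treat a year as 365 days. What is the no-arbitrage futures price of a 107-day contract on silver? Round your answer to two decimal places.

$33.36 per troy ounce

Net carry = r + u − y = 0.0206 + 0.0187 − 0.0383 = 0.0010
F = S·e^((r+u−y)T) = 33.35 · e^(0.0010 × 107/365) = 33.35 · e^0.000293
= 33.35 × 1.000293 = $33.36 per troy ounce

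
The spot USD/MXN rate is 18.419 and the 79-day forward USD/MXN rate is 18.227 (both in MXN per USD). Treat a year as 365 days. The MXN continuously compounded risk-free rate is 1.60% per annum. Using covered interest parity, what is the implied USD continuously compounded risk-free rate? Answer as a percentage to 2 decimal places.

F = S·e^((r_MXN − r_USD)T) ⇒ r_USD = r_MXN − ln(F/S)/T
ln(18.227/18.419) = -0.010479; /(79/365) = -0.048416
r_USD = 0.0160 + 0.048416 = 0.064416
r_USD = 6.44%

6.44%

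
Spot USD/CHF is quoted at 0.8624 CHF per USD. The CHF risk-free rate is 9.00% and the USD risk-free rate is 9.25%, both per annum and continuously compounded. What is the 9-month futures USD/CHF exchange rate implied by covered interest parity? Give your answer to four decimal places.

F = S·e^((r_CHF − r_USD)T) = 0.8624 · e^((0.0900 − 0.0925) × 9/12)
= 0.8624 · e^-0.001875 = 0.8624 × 0.998127
F = 0.8608 CHF per USD

0.8608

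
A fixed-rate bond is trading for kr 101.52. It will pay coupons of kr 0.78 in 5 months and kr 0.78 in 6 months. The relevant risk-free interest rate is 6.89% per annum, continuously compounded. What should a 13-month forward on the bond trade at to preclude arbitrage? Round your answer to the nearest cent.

kr 107.76

PV(coupons) I = 0.78·e^(−0.0689·5/12) + 0.78·e^(−0.0689·6/12)
I = 0.7579 + 0.7536 = 1.5115
F = (S − I)·e^(rT) = (101.52 − 1.5115) · e^(0.0689·13/12)
= 100.0085 · e^0.074642 = 100.0085 × 1.077498 = kr 107.76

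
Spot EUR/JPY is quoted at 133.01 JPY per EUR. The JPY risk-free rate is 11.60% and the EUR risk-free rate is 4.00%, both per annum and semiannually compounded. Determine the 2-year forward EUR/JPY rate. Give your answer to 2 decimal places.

153.97

By covered interest parity, F = S · (1+r_JPY/2)^(2T) / (1+r_EUR/2)^(2T)
= 133.01 × 1.252976 / 1.082432 = 133.01 × 1.157556
F = 153.97 JPY per EUR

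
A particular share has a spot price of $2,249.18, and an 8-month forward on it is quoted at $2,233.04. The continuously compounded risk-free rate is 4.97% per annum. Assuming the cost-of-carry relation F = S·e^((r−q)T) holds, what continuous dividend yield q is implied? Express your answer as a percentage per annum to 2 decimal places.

6.05%

From F = S·e^((r−q)T): (r − q) = ln(F/S)/T
ln(2233.04/2249.18) = ln(0.992824) = -0.007202
(r − q) = -0.007202 / (8/12) = -0.010803
q = r − ln(F/S)/T = 0.0497 + 0.010803 = 0.060503
q = 6.05%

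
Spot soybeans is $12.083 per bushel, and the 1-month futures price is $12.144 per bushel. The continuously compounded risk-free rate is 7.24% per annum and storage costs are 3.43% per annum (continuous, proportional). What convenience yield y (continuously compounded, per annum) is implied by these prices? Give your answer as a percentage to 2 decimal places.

F = S·e^((r+u−y)T) ⇒ (r+u−y) = ln(F/S)/T
ln(12.144/12.083) = 0.005036; /T ⇒ 0.060432
y = r + u − ln(F/S)/T = 0.0724 + 0.0343 − 0.060432 = 0.046268
y = 4.63%

4.63%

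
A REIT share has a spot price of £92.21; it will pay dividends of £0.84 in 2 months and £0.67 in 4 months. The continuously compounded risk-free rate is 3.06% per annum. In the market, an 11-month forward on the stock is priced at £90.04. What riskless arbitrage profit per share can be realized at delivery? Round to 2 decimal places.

£3.25 per share

PV(dividends) I = 0.84·e^(−0.0306·2/12) + 0.67·e^(−0.0306·4/12) = 1.4989
Fair forward F* = (S − I)·e^(rT) = (92.21 − 1.4989)·e^0.028050 = 90.7111 × 1.028447 = 93.2916
Market £90.04 < fair 93.2916: forward underpriced → reverse cash-and-carry (short the stock, invest proceeds at r, pay the dividends, go long the forward).
Profit at T = |F_mkt − F*| = |90.04 − 93.2916| = £3.25 per share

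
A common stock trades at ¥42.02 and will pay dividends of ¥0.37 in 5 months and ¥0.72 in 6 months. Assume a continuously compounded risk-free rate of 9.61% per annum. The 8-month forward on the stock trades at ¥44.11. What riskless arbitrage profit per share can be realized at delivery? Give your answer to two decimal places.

PV(dividends) I = 0.37·e^(−0.0961·5/12) + 0.72·e^(−0.0961·6/12) = 1.0417
Fair forward F* = (S − I)·e^(rT) = (42.02 − 1.0417)·e^0.064067 = 40.9783 × 1.066164 = 43.6896
Market ¥44.11 > fair 43.6896: forward overpriced → cash-and-carry (borrow at r, buy the stock and collect the dividends, short the forward).
Profit at T = |F_mkt − F*| = |44.11 − 43.6896| = ¥0.42 per share

¥0.42 per share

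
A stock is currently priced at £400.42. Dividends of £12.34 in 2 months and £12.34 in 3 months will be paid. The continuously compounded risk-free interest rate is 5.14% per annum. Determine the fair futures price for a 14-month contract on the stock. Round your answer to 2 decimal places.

PV(dividends) I = 12.34·e^(−0.0514·2/12) + 12.34·e^(−0.0514·3/12)
I = 12.2347 + 12.1824 = 24.4171
F = (S − I)·e^(rT) = (400.42 − 24.4171) · e^(0.0514·14/12)
= 376.0029 · e^0.059967 = 376.0029 × 1.061802 = £399.24

£399.24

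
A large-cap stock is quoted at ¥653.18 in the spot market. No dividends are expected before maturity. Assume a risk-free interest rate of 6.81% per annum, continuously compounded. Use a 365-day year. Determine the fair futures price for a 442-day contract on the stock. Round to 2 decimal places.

¥709.33

F = S·e^(rT) = 653.18 · e^(0.0681 × 442/365)
= 653.18 · e^0.082466 = 653.18 × 1.085962
F = ¥709.33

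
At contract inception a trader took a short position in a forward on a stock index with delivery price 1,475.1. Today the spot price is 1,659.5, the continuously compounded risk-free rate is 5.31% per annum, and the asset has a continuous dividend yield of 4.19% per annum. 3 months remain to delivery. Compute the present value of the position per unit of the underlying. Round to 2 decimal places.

Current fair forward for the remaining 3 months: F = S·e^((r − q)·T), (r − q) = 0.0531 − 0.0419 = 0.0112
F = 1659.5 · e^(0.0112 × 3/12) = 1659.5 × 1.00280392 = 1664.1531
Value of long forward = (F − K)·e^(−rT) = (1664.1531 − 1475.1) · e^(−0.0531·3/12)
= 189.0531 × 0.98681272 = 186.56
Short position value = −(long value) = -186.56

-186.56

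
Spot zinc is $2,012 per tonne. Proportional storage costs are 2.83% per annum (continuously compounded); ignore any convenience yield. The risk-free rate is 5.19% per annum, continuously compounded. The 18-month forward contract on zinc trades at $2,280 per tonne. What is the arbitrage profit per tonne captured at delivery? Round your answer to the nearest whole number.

$11 per tonne

Fair forward: F* = S·e^(carry·T), with carry = (r + u) = 0.0519 + 0.0283 = 0.0802
F* = 2012 · e^(0.0802 × 18/12) = 2012 · e^0.120300 = 2012 × 1.127835 = $2269.2040
Market $2280 > fair $2269.2040: forward overpriced → cash-and-carry (buy spot, short the forward).
At maturity, profit = |F_mkt − F*| = |2280 − 2269.2040| = $11 per tonne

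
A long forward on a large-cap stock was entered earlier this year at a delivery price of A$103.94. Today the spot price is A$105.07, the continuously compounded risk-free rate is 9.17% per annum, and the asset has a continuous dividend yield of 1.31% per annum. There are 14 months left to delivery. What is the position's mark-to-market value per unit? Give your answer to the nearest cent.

A$10.08

Current fair forward for the remaining 14 months: F = S·e^((r − q)·T), (r − q) = 0.0917 − 0.0131 = 0.0786
F = 105.07 · e^(0.0786 × 14/12) = 105.07 × 1.096036 = 115.1605
Value of long forward = (F − K)·e^(−rT) = (115.1605 − 103.94) · e^(−0.0917·14/12)
= 11.2205 × 0.898541 = 10.08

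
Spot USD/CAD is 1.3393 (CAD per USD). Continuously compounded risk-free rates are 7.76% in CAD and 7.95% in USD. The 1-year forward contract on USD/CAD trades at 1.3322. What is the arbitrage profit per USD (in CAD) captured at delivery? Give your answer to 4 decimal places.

Fair forward: F* = S·e^(carry·T), with carry = (r_CAD − r_USD) = 0.0776 − 0.0795 = -0.0019
F* = 1.3393 · e^(-0.0019 × 1) = 1.3393 · e^-0.001900 = 1.3393 × 0.998102 = 1.3368
Market 1.3322 < fair 1.3368: forward underpriced → reverse cash-and-carry (short spot, go long the forward).
At maturity, profit = |F_mkt − F*| = |1.3322 − 1.3368| = 0.0046 per USD (in CAD)

0.0046 per USD (in CAD)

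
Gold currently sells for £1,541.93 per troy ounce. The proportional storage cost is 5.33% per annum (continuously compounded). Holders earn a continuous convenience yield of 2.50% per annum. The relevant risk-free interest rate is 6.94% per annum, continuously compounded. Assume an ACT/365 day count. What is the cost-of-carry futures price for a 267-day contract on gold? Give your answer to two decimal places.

Net carry = r + u − y = 0.0694 + 0.0533 − 0.0250 = 0.0977
F = S·e^((r+u−y)T) = 1541.93 · e^(0.0977 × 267/365) = 1541.93 · e^0.07146822
= 1541.93 × 1.07408402 = £1,656.16 per troy ounce

£1,656.16 per troy ounce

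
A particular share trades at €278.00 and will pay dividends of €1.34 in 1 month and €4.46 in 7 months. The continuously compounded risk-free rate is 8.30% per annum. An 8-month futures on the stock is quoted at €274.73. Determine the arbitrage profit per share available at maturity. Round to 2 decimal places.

PV(dividends) I = 1.34·e^(−0.0830·1/12) + 4.46·e^(−0.0830·7/12) = 5.5800
Fair futures F* = (S − I)·e^(rT) = (278.00 − 5.5800)·e^0.055333 = 272.4200 × 1.056893 = 287.9188
Market €274.73 < fair 287.9188: forward underpriced → reverse cash-and-carry (short the stock, invest proceeds at r, pay the dividends, go long the forward).
Profit at T = |F_mkt − F*| = |274.73 − 287.9188| = €13.19 per share

€13.19 per share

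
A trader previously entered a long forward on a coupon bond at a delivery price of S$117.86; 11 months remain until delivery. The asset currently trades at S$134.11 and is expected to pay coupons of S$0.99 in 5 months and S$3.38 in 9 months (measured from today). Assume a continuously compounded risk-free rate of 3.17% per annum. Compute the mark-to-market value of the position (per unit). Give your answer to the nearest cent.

PV(remaining coupons) I = 0.99·e^(−0.0317·5/12) + 3.38·e^(−0.0317·9/12) = 4.2776
Current forward F = (S − I)·e^(rT) = (134.11 − 4.2776)·e^(0.0317·11/12) = 129.8324 × 1.029485 = 133.6605
Value (long) = (F − K)·e^(−rT) = (133.6605 − 117.86) × 0.971360 = 15.3480
Value = S$15.35

S$15.35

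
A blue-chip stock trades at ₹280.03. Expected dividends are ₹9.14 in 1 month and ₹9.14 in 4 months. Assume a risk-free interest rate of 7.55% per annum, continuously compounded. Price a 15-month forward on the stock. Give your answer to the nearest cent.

PV(dividends) I = 9.14·e^(−0.0755·1/12) + 9.14·e^(−0.0755·4/12)
I = 9.0827 + 8.9128 = 17.9955
F = (S − I)·e^(rT) = (280.03 − 17.9955) · e^(0.0755·15/12)
= 262.0345 · e^0.094375 = 262.0345 × 1.098972 = ₹287.97

₹287.97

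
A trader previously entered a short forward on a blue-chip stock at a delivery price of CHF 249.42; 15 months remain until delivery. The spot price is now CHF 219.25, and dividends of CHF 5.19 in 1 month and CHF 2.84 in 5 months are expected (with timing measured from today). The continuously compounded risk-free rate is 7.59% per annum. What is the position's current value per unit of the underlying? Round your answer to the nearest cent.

PV(remaining dividends) I = 5.19·e^(−0.0759·1/12) + 2.84·e^(−0.0759·5/12) = 7.9089
Current forward F = (S − I)·e^(rT) = (219.25 − 7.9089)·e^(0.0759·15/12) = 211.3411 × 1.099521 = 232.3740
Value (long) = (F − K)·e^(−rT) = (232.3740 − 249.42) × 0.909487 = -15.5031
Short position value = −(long value) = CHF 15.50

CHF 15.50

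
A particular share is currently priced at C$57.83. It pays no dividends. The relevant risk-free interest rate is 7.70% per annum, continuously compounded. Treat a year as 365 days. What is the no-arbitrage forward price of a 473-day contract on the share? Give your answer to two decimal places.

F = S·e^(rT) = 57.83 · e^(0.0770 × 473/365)
= 57.83 · e^0.099784 = 57.83 × 1.104932
F = C$63.90

C$63.90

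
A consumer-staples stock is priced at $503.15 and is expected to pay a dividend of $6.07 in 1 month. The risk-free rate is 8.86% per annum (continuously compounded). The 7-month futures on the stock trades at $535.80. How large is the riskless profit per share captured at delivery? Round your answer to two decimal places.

$12.31 per share

PV(dividends) I = 6.07·e^(−0.0886·1/12) = 6.0253
Fair futures F* = (S − I)·e^(rT) = (503.15 − 6.0253)·e^0.051683 = 497.1247 × 1.053042 = 523.4932
Market $535.80 > fair 523.4932: forward overpriced → cash-and-carry (borrow at r, buy the stock and collect the dividends, short the forward).
Profit at T = |F_mkt − F*| = |535.80 − 523.4932| = $12.31 per share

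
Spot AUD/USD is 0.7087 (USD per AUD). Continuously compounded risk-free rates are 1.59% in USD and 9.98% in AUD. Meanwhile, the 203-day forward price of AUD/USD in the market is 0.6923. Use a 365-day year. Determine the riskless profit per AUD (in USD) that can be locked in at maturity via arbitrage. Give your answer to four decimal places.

Fair forward: F* = S·e^(carry·T), with carry = (r_USD − r_AUD) = 0.0159 − 0.0998 = -0.0839
F* = 0.7087 · e^(-0.0839 × 203/365) = 0.7087 · e^-0.046662 = 0.7087 × 0.954410 = 0.6764
Market 0.6923 > fair 0.6764: forward overpriced → cash-and-carry (buy spot, short the forward).
At maturity, profit = |F_mkt − F*| = |0.6923 − 0.6764| = 0.0159 per AUD (in USD)

0.0159 per AUD (in USD)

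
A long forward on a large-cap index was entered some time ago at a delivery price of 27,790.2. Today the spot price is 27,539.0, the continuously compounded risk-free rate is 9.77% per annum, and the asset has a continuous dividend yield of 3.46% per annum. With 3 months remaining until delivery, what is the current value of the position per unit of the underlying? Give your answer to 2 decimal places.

Current fair forward for the remaining 3 months: F = S·e^((r − q)·T), (r − q) = 0.0977 − 0.0346 = 0.0631
F = 27539.0 · e^(0.0631 × 3/12) = 27539.0 × 1.01590008 = 27976.8723
Value of long forward = (F − K)·e^(−rT) = (27976.8723 − 27790.2) · e^(−0.0977·3/12)
= 186.6723 × 0.97587088 = 182.17

182.17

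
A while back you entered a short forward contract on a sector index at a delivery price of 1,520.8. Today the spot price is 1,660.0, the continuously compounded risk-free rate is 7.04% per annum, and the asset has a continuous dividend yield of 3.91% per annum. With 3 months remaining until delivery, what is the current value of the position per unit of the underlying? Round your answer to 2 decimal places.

Current fair forward for the remaining 3 months: F = S·e^((r − q)·T), (r − q) = 0.0704 − 0.0391 = 0.0313
F = 1660.0 · e^(0.0313 × 3/12) = 1660.0 × 1.00785570 = 1673.0405
Value of long forward = (F − K)·e^(−rT) = (1673.0405 − 1520.8) · e^(−0.0704·3/12)
= 152.2405 × 0.98255398 = 149.58
Short position value = −(long value) = -149.58

-149.58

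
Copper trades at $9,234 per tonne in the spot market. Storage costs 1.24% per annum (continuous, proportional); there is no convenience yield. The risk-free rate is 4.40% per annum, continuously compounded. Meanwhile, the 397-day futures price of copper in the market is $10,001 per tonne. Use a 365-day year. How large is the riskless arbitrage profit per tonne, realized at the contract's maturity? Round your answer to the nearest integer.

Fair futures: F* = S·e^(carry·T), with carry = (r + u) = 0.0440 + 0.0124 = 0.0564
F* = 9234 · e^(0.0564 × 397/365) = 9234 · e^0.061345 = 9234 × 1.063266 = $9818.1982
Market $10001 > fair $9818.1982: forward overpriced → cash-and-carry (buy spot, short the forward).
At maturity, profit = |F_mkt − F*| = |10001 − 9818.1982| = $183 per tonne

$183 per tonne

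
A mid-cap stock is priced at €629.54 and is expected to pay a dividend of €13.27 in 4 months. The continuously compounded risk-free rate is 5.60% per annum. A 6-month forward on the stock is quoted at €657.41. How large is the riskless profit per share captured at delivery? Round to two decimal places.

PV(dividends) I = 13.27·e^(−0.0560·4/12) = 13.0246
Fair forward F* = (S − I)·e^(rT) = (629.54 − 13.0246)·e^0.028000 = 616.5154 × 1.028396 = 634.0220
Market €657.41 > fair 634.0220: forward overpriced → cash-and-carry (borrow at r, buy the stock and collect the dividends, short the forward).
Profit at T = |F_mkt − F*| = |657.41 − 634.0220| = €23.39 per share

€23.39 per share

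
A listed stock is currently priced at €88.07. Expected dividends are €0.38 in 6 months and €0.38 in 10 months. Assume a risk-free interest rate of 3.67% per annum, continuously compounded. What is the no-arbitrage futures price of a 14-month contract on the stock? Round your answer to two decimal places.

PV(dividends) I = 0.38·e^(−0.0367·6/12) + 0.38·e^(−0.0367·10/12)
I = 0.3731 + 0.3686 = 0.7417
F = (S − I)·e^(rT) = (88.07 − 0.7417) · e^(0.0367·14/12)
= 87.3283 · e^0.042817 = 87.3283 × 1.043747 = €91.15

€91.15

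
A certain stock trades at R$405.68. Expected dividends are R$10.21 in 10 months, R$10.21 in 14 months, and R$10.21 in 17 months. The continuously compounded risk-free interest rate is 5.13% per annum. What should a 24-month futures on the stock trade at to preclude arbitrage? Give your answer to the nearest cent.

PV(dividends) I = 10.21·e^(−0.0513·10/12) + 10.21·e^(−0.0513·14/12) + 10.21·e^(−0.0513·17/12)
I = 9.7827 + 9.6169 + 9.4943 = 28.8939
F = (S − I)·e^(rT) = (405.68 − 28.8939) · e^(0.0513·24/12)
= 376.7861 · e^0.102600 = 376.7861 × 1.108048 = R$417.50

R$417.50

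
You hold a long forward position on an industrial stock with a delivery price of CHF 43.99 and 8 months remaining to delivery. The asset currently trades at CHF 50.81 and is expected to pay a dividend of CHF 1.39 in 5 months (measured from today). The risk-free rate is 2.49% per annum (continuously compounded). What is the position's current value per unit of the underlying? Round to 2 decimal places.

CHF 6.17

PV(remaining dividends) I = 1.39·e^(−0.0249·5/12) = 1.3757
Current forward F = (S − I)·e^(rT) = (50.81 − 1.3757)·e^(0.0249·8/12) = 49.4343 × 1.016739 = 50.2618
Value (long) = (F − K)·e^(−rT) = (50.2618 − 43.99) × 0.983537 = 6.1685
Value = CHF 6.17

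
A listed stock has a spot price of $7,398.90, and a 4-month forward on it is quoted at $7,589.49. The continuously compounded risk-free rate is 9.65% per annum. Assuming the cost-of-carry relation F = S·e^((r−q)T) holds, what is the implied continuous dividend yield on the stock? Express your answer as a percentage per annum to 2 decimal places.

2.02%

From F = S·e^((r−q)T): (r − q) = ln(F/S)/T
ln(7589.49/7398.90) = ln(1.025759) = 0.025433
(r − q) = 0.025433 / (4/12) = 0.076299
q = r − ln(F/S)/T = 0.0965 − 0.076299 = 0.020201
q = 2.02%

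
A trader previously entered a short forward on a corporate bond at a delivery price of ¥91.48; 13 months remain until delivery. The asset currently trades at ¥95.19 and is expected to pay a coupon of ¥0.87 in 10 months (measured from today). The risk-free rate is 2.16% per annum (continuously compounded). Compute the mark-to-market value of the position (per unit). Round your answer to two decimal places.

PV(remaining coupons) I = 0.87·e^(−0.0216·10/12) = 0.8545
Current forward F = (S − I)·e^(rT) = (95.19 − 0.8545)·e^(0.0216·13/12) = 94.3355 × 1.023676 = 96.5690
Value (long) = (F − K)·e^(−rT) = (96.5690 − 91.48) × 0.976872 = 4.9713
Short position value = −(long value) = -¥4.97

-¥4.97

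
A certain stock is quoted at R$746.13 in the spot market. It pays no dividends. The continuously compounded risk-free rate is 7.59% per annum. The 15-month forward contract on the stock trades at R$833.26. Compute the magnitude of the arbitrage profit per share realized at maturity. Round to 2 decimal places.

R$12.87 per share

Fair forward: F* = S·e^(carry·T), with carry = r = 0.0759
F* = 746.13 · e^(0.0759 × 15/12) = 746.13 · e^0.094875 = 746.13 × 1.099521 = R$820.3856
Market R$833.26 > fair R$820.3856: forward overpriced → cash-and-carry (buy spot, short the forward).
At maturity, profit = |F_mkt − F*| = |833.26 − 820.3856| = R$12.87 per share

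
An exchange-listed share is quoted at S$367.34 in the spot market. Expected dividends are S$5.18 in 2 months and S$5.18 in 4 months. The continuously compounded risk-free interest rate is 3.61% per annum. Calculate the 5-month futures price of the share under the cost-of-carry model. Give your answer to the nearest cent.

PV(dividends) I = 5.18·e^(−0.0361·2/12) + 5.18·e^(−0.0361·4/12)
I = 5.1489 + 5.1180 = 10.2669
F = (S − I)·e^(rT) = (367.34 − 10.2669) · e^(0.0361·5/12)
= 357.0731 · e^0.015042 = 357.0731 × 1.015156 = S$362.48

S$362.48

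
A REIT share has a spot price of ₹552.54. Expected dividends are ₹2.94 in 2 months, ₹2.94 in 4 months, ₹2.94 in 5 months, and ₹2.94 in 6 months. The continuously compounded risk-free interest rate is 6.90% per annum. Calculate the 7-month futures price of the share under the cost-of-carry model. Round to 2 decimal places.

₹563.29

PV(dividends) I = 2.94·e^(−0.0690·2/12) + 2.94·e^(−0.0690·4/12) + 2.94·e^(−0.0690·5/12) + 2.94·e^(−0.0690·6/12)
I = 2.9064 + 2.8732 + 2.8567 + 2.8403 = 11.4766
F = (S − I)·e^(rT) = (552.54 − 11.4766) · e^(0.0690·7/12)
= 541.0634 · e^0.040250 = 541.0634 × 1.041071 = ₹563.29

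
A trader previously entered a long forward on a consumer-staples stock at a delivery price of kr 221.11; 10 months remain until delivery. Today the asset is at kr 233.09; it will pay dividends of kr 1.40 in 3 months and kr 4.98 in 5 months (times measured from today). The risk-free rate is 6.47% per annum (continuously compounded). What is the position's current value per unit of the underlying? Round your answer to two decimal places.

PV(remaining dividends) I = 1.40·e^(−0.0647·3/12) + 4.98·e^(−0.0647·5/12) = 6.2251
Current forward F = (S − I)·e^(rT) = (233.09 − 6.2251)·e^(0.0647·10/12) = 226.8649 × 1.055397 = 239.4325
Value (long) = (F − K)·e^(−rT) = (239.4325 − 221.11) × 0.947511 = 17.3608
Value = kr 17.36

kr 17.36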